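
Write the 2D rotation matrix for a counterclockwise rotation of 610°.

Rotation matrix formula: [[cos θ, -sin θ], [sin θ, cos θ]]
For θ = 610°:
cos(610°) = -0.3420
sin(610°) = -0.9397
Result: [[-0.3420, 0.9397], [-0.9397, -0.3420]]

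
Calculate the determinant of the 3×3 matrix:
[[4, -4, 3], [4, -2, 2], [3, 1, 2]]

Expansion along first row:
det = 4·det([[-2,2],[1,2]]) - -4·det([[4,2],[3,2]]) + 3·det([[4,-2],[3,1]])
    = 4·(-2·2 - 2·1) - -4·(4·2 - 2·3) + 3·(4·1 - -2·3)
    = 4·-6 - -4·2 + 3·10
    = -24 + 8 + 30 = 14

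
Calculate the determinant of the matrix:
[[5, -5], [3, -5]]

For a 2×2 matrix [[a, b], [c, d]], det = ad - bc
det = (5)(-5) - (-5)(3) = -25 - -15 = -10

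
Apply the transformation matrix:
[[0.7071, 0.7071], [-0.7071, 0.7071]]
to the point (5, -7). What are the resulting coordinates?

Matrix multiplication:
[[0.7071, 0.7071], [-0.7071, 0.7071]] × [5, -7]ᵀ
= [(0.7071)(5) + (0.7071)(-7), (-0.7071)(5) + (0.7071)(-7)]ᵀ
= [-1.4142, -8.4852]ᵀ
Result: (-1.4142, -8.4852)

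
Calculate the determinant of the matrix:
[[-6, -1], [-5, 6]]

For a 2×2 matrix [[a, b], [c, d]], det = ad - bc
det = (-6)(6) - (-1)(-5) = -36 - 5 = -41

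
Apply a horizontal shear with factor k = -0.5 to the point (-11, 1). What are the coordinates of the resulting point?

Shear matrix for horizontal shear with factor k = -0.5:
[[1, -0.50], [0, 1]]
Result: (-11, 1) → (-11.5, 1)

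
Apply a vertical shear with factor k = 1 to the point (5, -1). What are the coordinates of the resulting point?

Shear matrix for vertical shear with factor k = 1:
[[1, 0], [1, 1]]
Result: (5, -1) → (5, 4)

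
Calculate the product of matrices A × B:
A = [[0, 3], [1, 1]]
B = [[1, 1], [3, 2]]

Matrix multiplication:
C[0][0] = 0×1 + 3×3 = 9
C[0][1] = 0×1 + 3×2 = 6
C[1][0] = 1×1 + 1×3 = 4
C[1][1] = 1×1 + 1×2 = 3
Result: [[9, 6], [4, 3]]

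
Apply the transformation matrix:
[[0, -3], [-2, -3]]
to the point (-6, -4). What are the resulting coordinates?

Matrix multiplication:
[[0, -3], [-2, -3]] × [-6, -4]ᵀ
= [(0)(-6) + (-3)(-4), (-2)(-6) + (-3)(-4)]ᵀ
= [12, 24]ᵀ
Result: (12, 24)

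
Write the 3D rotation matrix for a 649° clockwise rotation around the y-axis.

Rotation matrix for clockwise 649° around y-axis:
A clockwise rotation by 649° is a counterclockwise rotation by -649°.
cos(-649°) = 0.3256, sin(-649°) = 0.9455
Result: [[0.3256, 0, 0.9455], [0, 1, 0], [-0.9455, 0, 0.3256]]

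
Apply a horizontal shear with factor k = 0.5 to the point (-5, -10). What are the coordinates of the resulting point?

Shear matrix for horizontal shear with factor k = 0.5:
[[1, 0.50], [0, 1]]
Result: (-5, -10) → (-10, -10)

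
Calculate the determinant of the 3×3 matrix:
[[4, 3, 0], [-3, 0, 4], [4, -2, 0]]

Expansion along first row:
det = 4·det([[0,4],[-2,0]]) - 3·det([[-3,4],[4,0]]) + 0·det([[-3,0],[4,-2]])
    = 4·(0·0 - 4·-2) - 3·(-3·0 - 4·4) + 0·(-3·-2 - 0·4)
    = 4·8 - 3·-16 + 0·6
    = 32 + 48 + 0 = 80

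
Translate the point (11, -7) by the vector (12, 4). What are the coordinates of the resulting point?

Translation by (12, 4) (homogeneous matrix [[1, 0, 12], [0, 1, 4], [0, 0, 1]]):
x' = 11 + 12 = 23
y' = -7 + 4 = -3
Result: (23, -3)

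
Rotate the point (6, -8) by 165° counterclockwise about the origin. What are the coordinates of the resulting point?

Rotation matrix for 165°: [[cos 165°, -sin 165°], [sin 165°, cos 165°]] ≈ [[-0.965926, -0.258819], [0.258819, -0.965926]]
[[-0.965926, -0.258819], [0.258819, -0.965926]] × [6, -8]ᵀ ≈ [-3.7250, 9.2803]ᵀ
Result: (-3.7250, 9.2803)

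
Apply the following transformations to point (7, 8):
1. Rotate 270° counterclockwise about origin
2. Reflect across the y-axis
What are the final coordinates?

Step 1: Rotate 270° → (8, -7)
Step 2: Reflect across y-axis → (-8, -7)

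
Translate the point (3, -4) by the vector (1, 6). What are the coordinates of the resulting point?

Translation by (1, 6) (homogeneous matrix [[1, 0, 1], [0, 1, 6], [0, 0, 1]]):
x' = 3 + 1 = 4
y' = -4 + 6 = 2
Result: (4, 2)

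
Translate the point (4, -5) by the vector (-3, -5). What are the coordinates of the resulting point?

Translation by (-3, -5) (homogeneous matrix [[1, 0, -3], [0, 1, -5], [0, 0, 1]]):
x' = 4 + -3 = 1
y' = -5 + -5 = -10
Result: (1, -10)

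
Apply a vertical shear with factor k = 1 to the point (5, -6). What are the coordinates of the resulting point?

Shear matrix for vertical shear with factor k = 1:
[[1, 0], [1, 1]]
Result: (5, -6) → (5, -1)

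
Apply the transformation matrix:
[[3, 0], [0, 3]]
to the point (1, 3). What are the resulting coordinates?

Matrix multiplication:
[[3, 0], [0, 3]] × [1, 3]ᵀ
= [(3)(1) + (0)(3), (0)(1) + (3)(3)]ᵀ
= [3, 9]ᵀ
Result: (3, 9)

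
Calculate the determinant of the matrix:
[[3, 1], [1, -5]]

For a 2×2 matrix [[a, b], [c, d]], det = ad - bc
det = (3)(-5) - (1)(1) = -15 - 1 = -16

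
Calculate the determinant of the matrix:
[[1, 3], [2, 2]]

For a 2×2 matrix [[a, b], [c, d]], det = ad - bc
det = (1)(2) - (3)(2) = 2 - 6 = -4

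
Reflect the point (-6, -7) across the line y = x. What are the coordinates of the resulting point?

Reflection across line y = x: (-6, -7) → (-7, -6)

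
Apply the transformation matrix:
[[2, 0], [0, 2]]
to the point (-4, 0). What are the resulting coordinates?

Matrix multiplication:
[[2, 0], [0, 2]] × [-4, 0]ᵀ
= [(2)(-4) + (0)(0), (0)(-4) + (2)(0)]ᵀ
= [-8, 0]ᵀ
Result: (-8, 0)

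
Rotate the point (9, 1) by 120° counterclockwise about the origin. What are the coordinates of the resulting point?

Rotation matrix for 120°: [[cos 120°, -sin 120°], [sin 120°, cos 120°]] ≈ [[-0.500000, -0.866025], [0.866025, -0.500000]]
[[-0.500000, -0.866025], [0.866025, -0.500000]] × [9, 1]ᵀ ≈ [-5.3660, 7.2942]ᵀ
Result: (-5.3660, 7.2942)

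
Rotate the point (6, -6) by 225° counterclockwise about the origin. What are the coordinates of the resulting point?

Rotation matrix for 225°: [[cos 225°, -sin 225°], [sin 225°, cos 225°]] ≈ [[-0.707107, 0.707107], [-0.707107, -0.707107]]
[[-0.707107, 0.707107], [-0.707107, -0.707107]] × [6, -6]ᵀ ≈ [-8.4853, 0]ᵀ
Result: (-8.4853, 0)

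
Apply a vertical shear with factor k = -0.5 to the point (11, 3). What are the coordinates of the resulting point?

Shear matrix for vertical shear with factor k = -0.5:
[[1, 0], [-0.50, 1]]
Result: (11, 3) → (11, -2.5)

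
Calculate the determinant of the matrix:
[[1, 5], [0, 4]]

For a 2×2 matrix [[a, b], [c, d]], det = ad - bc
det = (1)(4) - (5)(0) = 4 - 0 = 4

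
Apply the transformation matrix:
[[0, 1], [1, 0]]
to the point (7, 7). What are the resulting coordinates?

Matrix multiplication:
[[0, 1], [1, 0]] × [7, 7]ᵀ
= [(0)(7) + (1)(7), (1)(7) + (0)(7)]ᵀ
= [7, 7]ᵀ
Result: (7, 7)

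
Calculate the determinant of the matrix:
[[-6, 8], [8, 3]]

For a 2×2 matrix [[a, b], [c, d]], det = ad - bc
det = (-6)(3) - (8)(8) = -18 - 64 = -82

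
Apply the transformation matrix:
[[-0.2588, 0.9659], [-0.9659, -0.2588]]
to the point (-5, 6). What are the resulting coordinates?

Matrix multiplication:
[[-0.2588, 0.9659], [-0.9659, -0.2588]] × [-5, 6]ᵀ
= [(-0.2588)(-5) + (0.9659)(6), (-0.9659)(-5) + (-0.2588)(6)]ᵀ
= [7.0894, 3.2767]ᵀ
Result: (7.0894, 3.2767)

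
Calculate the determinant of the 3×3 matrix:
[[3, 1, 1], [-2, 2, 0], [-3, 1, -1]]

Expansion along first row:
det = 3·det([[2,0],[1,-1]]) - 1·det([[-2,0],[-3,-1]]) + 1·det([[-2,2],[-3,1]])
    = 3·(2·-1 - 0·1) - 1·(-2·-1 - 0·-3) + 1·(-2·1 - 2·-3)
    = 3·-2 - 1·2 + 1·4
    = -6 + -2 + 4 = -4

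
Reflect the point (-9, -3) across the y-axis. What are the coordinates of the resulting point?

Reflection across y-axis: (-9, -3) → (9, -3)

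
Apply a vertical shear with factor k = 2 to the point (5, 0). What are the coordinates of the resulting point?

Shear matrix for vertical shear with factor k = 2:
[[1, 0], [2, 1]]
Result: (5, 0) → (5, 10)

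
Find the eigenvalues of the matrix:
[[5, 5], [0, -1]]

Characteristic equation: det(A - λI) = 0
λ² - (trace)λ + (det) = 0
trace = 5 + -1 = 4, det = (5)(-1) - (5)(0) = -5
λ² - (4)λ + (-5) = 0
λ = (4 ± √((4)² - 4·(-5))) / 2 = (4 ± √36) / 2
Solving: λ = -1, 5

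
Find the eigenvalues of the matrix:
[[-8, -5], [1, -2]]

Characteristic equation: det(A - λI) = 0
λ² - (trace)λ + (det) = 0
trace = -8 + -2 = -10, det = (-8)(-2) - (-5)(1) = 21
λ² - (-10)λ + (21) = 0
λ = (-10 ± √((-10)² - 4·(21))) / 2 = (-10 ± √16) / 2
Solving: λ = -7, -3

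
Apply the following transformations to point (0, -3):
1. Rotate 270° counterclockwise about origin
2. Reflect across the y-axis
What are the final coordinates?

Step 1: Rotate 270° → (-3, 0)
Step 2: Reflect across y-axis → (3, 0)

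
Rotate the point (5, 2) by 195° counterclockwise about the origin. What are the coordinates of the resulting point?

Rotation matrix for 195°: [[cos 195°, -sin 195°], [sin 195°, cos 195°]] ≈ [[-0.965926, 0.258819], [-0.258819, -0.965926]]
[[-0.965926, 0.258819], [-0.258819, -0.965926]] × [5, 2]ᵀ ≈ [-4.3120, -3.2259]ᵀ
Result: (-4.3120, -3.2259)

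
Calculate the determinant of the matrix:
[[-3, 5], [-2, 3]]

For a 2×2 matrix [[a, b], [c, d]], det = ad - bc
det = (-3)(3) - (5)(-2) = -9 - -10 = 1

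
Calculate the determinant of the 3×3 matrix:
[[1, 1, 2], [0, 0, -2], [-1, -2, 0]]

Expansion along first row:
det = 1·det([[0,-2],[-2,0]]) - 1·det([[0,-2],[-1,0]]) + 2·det([[0,0],[-1,-2]])
    = 1·(0·0 - -2·-2) - 1·(0·0 - -2·-1) + 2·(0·-2 - 0·-1)
    = 1·-4 - 1·-2 + 2·0
    = -4 + 2 + 0 = -2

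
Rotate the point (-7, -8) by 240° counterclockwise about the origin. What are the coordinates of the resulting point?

Rotation matrix for 240°: [[cos 240°, -sin 240°], [sin 240°, cos 240°]] ≈ [[-0.500000, 0.866025], [-0.866025, -0.500000]]
[[-0.500000, 0.866025], [-0.866025, -0.500000]] × [-7, -8]ᵀ ≈ [-3.4282, 10.0622]ᵀ
Result: (-3.4282, 10.0622)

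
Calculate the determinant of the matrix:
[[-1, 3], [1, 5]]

For a 2×2 matrix [[a, b], [c, d]], det = ad - bc
det = (-1)(5) - (3)(1) = -5 - 3 = -8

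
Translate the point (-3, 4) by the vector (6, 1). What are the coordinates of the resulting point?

Translation by (6, 1) (homogeneous matrix [[1, 0, 6], [0, 1, 1], [0, 0, 1]]):
x' = -3 + 6 = 3
y' = 4 + 1 = 5
Result: (3, 5)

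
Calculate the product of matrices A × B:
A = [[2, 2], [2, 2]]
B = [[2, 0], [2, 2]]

Matrix multiplication:
C[0][0] = 2×2 + 2×2 = 8
C[0][1] = 2×0 + 2×2 = 4
C[1][0] = 2×2 + 2×2 = 8
C[1][1] = 2×0 + 2×2 = 4
Result: [[8, 4], [8, 4]]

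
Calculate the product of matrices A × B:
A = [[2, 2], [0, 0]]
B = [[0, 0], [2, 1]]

Matrix multiplication:
C[0][0] = 2×0 + 2×2 = 4
C[0][1] = 2×0 + 2×1 = 2
C[1][0] = 0×0 + 0×2 = 0
C[1][1] = 0×0 + 0×1 = 0
Result: [[4, 2], [0, 0]]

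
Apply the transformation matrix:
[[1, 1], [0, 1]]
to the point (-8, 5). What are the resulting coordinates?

Matrix multiplication:
[[1, 1], [0, 1]] × [-8, 5]ᵀ
= [(1)(-8) + (1)(5), (0)(-8) + (1)(5)]ᵀ
= [-3, 5]ᵀ
Result: (-3, 5)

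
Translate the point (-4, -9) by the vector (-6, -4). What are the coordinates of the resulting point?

Translation by (-6, -4) (homogeneous matrix [[1, 0, -6], [0, 1, -4], [0, 0, 1]]):
x' = -4 + -6 = -10
y' = -9 + -4 = -13
Result: (-10, -13)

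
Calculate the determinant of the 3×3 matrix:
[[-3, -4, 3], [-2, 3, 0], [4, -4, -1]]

Expansion along first row:
det = -3·det([[3,0],[-4,-1]]) - -4·det([[-2,0],[4,-1]]) + 3·det([[-2,3],[4,-4]])
    = -3·(3·-1 - 0·-4) - -4·(-2·-1 - 0·4) + 3·(-2·-4 - 3·4)
    = -3·-3 - -4·2 + 3·-4
    = 9 + 8 + -12 = 5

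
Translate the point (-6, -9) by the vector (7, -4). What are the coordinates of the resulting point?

Translation by (7, -4) (homogeneous matrix [[1, 0, 7], [0, 1, -4], [0, 0, 1]]):
x' = -6 + 7 = 1
y' = -9 + -4 = -13
Result: (1, -13)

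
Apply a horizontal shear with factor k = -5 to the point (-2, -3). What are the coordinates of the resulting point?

Shear matrix for horizontal shear with factor k = -5:
[[1, -5], [0, 1]]
Result: (-2, -3) → (13, -3)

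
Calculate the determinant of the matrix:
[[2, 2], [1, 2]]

For a 2×2 matrix [[a, b], [c, d]], det = ad - bc
det = (2)(2) - (2)(1) = 4 - 2 = 2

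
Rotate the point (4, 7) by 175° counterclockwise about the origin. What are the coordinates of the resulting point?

Rotation matrix for 175°: [[cos 175°, -sin 175°], [sin 175°, cos 175°]] ≈ [[-0.996195, -0.087156], [0.087156, -0.996195]]
[[-0.996195, -0.087156], [0.087156, -0.996195]] × [4, 7]ᵀ ≈ [-4.5949, -6.6247]ᵀ
Result: (-4.5949, -6.6247)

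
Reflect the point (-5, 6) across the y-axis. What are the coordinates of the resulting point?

Reflection across y-axis: (-5, 6) → (5, 6)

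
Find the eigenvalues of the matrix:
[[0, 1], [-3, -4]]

Characteristic equation: det(A - λI) = 0
λ² - (trace)λ + (det) = 0
trace = 0 + -4 = -4, det = (0)(-4) - (1)(-3) = 3
λ² - (-4)λ + (3) = 0
λ = (-4 ± √((-4)² - 4·(3))) / 2 = (-4 ± √4) / 2
Solving: λ = -3, -1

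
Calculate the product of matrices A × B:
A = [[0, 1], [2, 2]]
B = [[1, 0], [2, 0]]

Matrix multiplication:
C[0][0] = 0×1 + 1×2 = 2
C[0][1] = 0×0 + 1×0 = 0
C[1][0] = 2×1 + 2×2 = 6
C[1][1] = 2×0 + 2×0 = 0
Result: [[2, 0], [6, 0]]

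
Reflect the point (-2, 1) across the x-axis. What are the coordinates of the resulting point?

Reflection across x-axis: (-2, 1) → (-2, -1)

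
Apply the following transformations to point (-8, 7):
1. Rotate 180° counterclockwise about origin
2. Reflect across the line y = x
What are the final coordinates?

Step 1: Rotate 180° → (8, -7)
Step 2: Reflect across line y = x → (-7, 8)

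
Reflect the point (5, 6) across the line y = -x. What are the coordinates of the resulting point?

Reflection across line y = -x: (5, 6) → (-6, -5)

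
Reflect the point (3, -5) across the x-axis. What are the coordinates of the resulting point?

Reflection across x-axis: (3, -5) → (3, 5)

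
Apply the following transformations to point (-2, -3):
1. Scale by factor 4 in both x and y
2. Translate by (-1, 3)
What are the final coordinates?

Step 1: Scale (-2, -3) by 4 → (-8, -12)
Step 2: Translate by (-1, 3) → (-9, -9)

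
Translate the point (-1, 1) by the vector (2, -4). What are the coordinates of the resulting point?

Translation by (2, -4) (homogeneous matrix [[1, 0, 2], [0, 1, -4], [0, 0, 1]]):
x' = -1 + 2 = 1
y' = 1 + -4 = -3
Result: (1, -3)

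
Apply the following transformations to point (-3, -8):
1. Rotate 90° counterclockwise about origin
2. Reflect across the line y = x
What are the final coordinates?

Step 1: Rotate 90° → (8, -3)
Step 2: Reflect across line y = x → (-3, 8)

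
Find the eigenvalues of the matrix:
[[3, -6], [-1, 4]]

Characteristic equation: det(A - λI) = 0
λ² - (trace)λ + (det) = 0
trace = 3 + 4 = 7, det = (3)(4) - (-6)(-1) = 6
λ² - (7)λ + (6) = 0
λ = (7 ± √((7)² - 4·(6))) / 2 = (7 ± √25) / 2
Solving: λ = 1, 6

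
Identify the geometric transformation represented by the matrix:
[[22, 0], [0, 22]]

This matrix represents: uniform scaling by factor 22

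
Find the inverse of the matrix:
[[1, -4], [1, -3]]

For [[a,b],[c,d]], inverse = (1/det)·[[d,-b],[-c,a]]
det = (1)(-3) - (-4)(1) = -3 - -4 = 1
Inverse = [[-3, 4], [-1, 1]]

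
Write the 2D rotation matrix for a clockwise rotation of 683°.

Rotation matrix formula: [[cos θ, -sin θ], [sin θ, cos θ]]
A clockwise rotation by 683° is equivalent to a counterclockwise rotation by -683°.
For θ = -683°:
cos(-683°) = 0.7986
sin(-683°) = 0.6018
Result: [[0.7986, -0.6018], [0.6018, 0.7986]]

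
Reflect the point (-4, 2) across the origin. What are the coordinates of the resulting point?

Reflection across origin: (-4, 2) → (4, -2)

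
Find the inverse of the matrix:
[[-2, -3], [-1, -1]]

For [[a,b],[c,d]], inverse = (1/det)·[[d,-b],[-c,a]]
det = (-2)(-1) - (-3)(-1) = 2 - 3 = -1
Inverse = (1/-1)·[[-1, 3], [1, -2]]
= [[1, -3], [-1, 2]]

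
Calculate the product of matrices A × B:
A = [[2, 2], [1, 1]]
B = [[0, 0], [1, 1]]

Matrix multiplication:
C[0][0] = 2×0 + 2×1 = 2
C[0][1] = 2×0 + 2×1 = 2
C[1][0] = 1×0 + 1×1 = 1
C[1][1] = 1×0 + 1×1 = 1
Result: [[2, 2], [1, 1]]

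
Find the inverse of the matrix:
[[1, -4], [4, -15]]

For [[a,b],[c,d]], inverse = (1/det)·[[d,-b],[-c,a]]
det = (1)(-15) - (-4)(4) = -15 - -16 = 1
Inverse = [[-15, 4], [-4, 1]]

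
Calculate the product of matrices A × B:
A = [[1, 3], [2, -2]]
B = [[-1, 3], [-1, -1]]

Matrix multiplication:
C[0][0] = 1×-1 + 3×-1 = -4
C[0][1] = 1×3 + 3×-1 = 0
C[1][0] = 2×-1 + -2×-1 = 0
C[1][1] = 2×3 + -2×-1 = 8
Result: [[-4, 0], [0, 8]]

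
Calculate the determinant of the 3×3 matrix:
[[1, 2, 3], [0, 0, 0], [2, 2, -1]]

Expansion along first row:
det = 1·det([[0,0],[2,-1]]) - 2·det([[0,0],[2,-1]]) + 3·det([[0,0],[2,2]])
    = 1·(0·-1 - 0·2) - 2·(0·-1 - 0·2) + 3·(0·2 - 0·2)
    = 1·0 - 2·0 + 3·0
    = 0 + 0 + 0 = 0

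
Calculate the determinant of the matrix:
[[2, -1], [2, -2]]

For a 2×2 matrix [[a, b], [c, d]], det = ad - bc
det = (2)(-2) - (-1)(2) = -4 - -2 = -2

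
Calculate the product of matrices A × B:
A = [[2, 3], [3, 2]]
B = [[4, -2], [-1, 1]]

Matrix multiplication:
C[0][0] = 2×4 + 3×-1 = 5
C[0][1] = 2×-2 + 3×1 = -1
C[1][0] = 3×4 + 2×-1 = 10
C[1][1] = 3×-2 + 2×1 = -4
Result: [[5, -1], [10, -4]]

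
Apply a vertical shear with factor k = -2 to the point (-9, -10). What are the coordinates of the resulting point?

Shear matrix for vertical shear with factor k = -2:
[[1, 0], [-2, 1]]
Result: (-9, -10) → (-9, 8)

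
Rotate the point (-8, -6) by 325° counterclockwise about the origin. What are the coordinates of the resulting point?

Rotation matrix for 325°: [[cos 325°, -sin 325°], [sin 325°, cos 325°]] ≈ [[0.819152, 0.573576], [-0.573576, 0.819152]]
[[0.819152, 0.573576], [-0.573576, 0.819152]] × [-8, -6]ᵀ ≈ [-9.9947, -0.3263]ᵀ
Result: (-9.9947, -0.3263)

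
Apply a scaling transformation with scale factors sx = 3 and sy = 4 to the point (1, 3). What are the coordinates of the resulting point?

Scaling matrix:
[[3, 0], [0, 4]]
Result: (1 × 3, 3 × 4) = (3, 12)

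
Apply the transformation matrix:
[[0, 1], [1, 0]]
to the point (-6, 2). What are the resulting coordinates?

Matrix multiplication:
[[0, 1], [1, 0]] × [-6, 2]ᵀ
= [(0)(-6) + (1)(2), (1)(-6) + (0)(2)]ᵀ
= [2, -6]ᵀ
Result: (2, -6)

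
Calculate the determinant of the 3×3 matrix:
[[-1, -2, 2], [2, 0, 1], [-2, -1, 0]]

Expansion along first row:
det = -1·det([[0,1],[-1,0]]) - -2·det([[2,1],[-2,0]]) + 2·det([[2,0],[-2,-1]])
    = -1·(0·0 - 1·-1) - -2·(2·0 - 1·-2) + 2·(2·-1 - 0·-2)
    = -1·1 - -2·2 + 2·-2
    = -1 + 4 + -4 = -1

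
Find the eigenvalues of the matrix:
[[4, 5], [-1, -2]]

Characteristic equation: det(A - λI) = 0
λ² - (trace)λ + (det) = 0
trace = 4 + -2 = 2, det = (4)(-2) - (5)(-1) = -3
λ² - (2)λ + (-3) = 0
λ = (2 ± √((2)² - 4·(-3))) / 2 = (2 ± √16) / 2
Solving: λ = -1, 3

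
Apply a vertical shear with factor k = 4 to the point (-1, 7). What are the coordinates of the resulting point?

Shear matrix for vertical shear with factor k = 4:
[[1, 0], [4, 1]]
Result: (-1, 7) → (-1, 3)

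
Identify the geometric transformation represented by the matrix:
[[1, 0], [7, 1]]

This matrix represents: vertical shear with factor 7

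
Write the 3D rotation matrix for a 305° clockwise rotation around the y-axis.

Rotation matrix for clockwise 305° around y-axis:
A clockwise rotation by 305° is a counterclockwise rotation by -305°.
cos(-305°) = 0.5736, sin(-305°) = 0.8192
Result: [[0.5736, 0, 0.8192], [0, 1, 0], [-0.8192, 0, 0.5736]]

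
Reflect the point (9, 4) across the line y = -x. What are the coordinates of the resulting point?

Reflection across line y = -x: (9, 4) → (-4, -9)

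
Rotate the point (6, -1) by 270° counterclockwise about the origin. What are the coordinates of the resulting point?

Rotation matrix for 270°: [[cos 270°, -sin 270°], [sin 270°, cos 270°]] = [[0, 1], [-1, 0]]
[[0, 1], [-1, 0]] × [6, -1]ᵀ = [-1, -6]ᵀ
Result: (-1, -6)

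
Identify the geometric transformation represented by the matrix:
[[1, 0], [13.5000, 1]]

This matrix represents: vertical shear with factor 13.5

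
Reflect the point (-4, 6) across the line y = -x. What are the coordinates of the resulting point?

Reflection across line y = -x: (-4, 6) → (-6, 4)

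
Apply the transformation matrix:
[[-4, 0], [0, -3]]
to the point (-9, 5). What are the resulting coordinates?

Matrix multiplication:
[[-4, 0], [0, -3]] × [-9, 5]ᵀ
= [(-4)(-9) + (0)(5), (0)(-9) + (-3)(5)]ᵀ
= [36, -15]ᵀ
Result: (36, -15)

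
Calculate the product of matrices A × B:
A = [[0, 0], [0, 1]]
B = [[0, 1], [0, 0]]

Matrix multiplication:
C[0][0] = 0×0 + 0×0 = 0
C[0][1] = 0×1 + 0×0 = 0
C[1][0] = 0×0 + 1×0 = 0
C[1][1] = 0×1 + 1×0 = 0
Result: [[0, 0], [0, 0]]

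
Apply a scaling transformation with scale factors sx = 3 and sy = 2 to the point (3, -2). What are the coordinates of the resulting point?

Scaling matrix:
[[3, 0], [0, 2]]
Result: (3 × 3, -2 × 2) = (9, -4)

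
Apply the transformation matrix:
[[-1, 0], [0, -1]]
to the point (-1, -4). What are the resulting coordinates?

Matrix multiplication:
[[-1, 0], [0, -1]] × [-1, -4]ᵀ
= [(-1)(-1) + (0)(-4), (0)(-1) + (-1)(-4)]ᵀ
= [1, 4]ᵀ
Result: (1, 4)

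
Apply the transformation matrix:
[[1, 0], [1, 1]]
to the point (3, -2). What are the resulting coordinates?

Matrix multiplication:
[[1, 0], [1, 1]] × [3, -2]ᵀ
= [(1)(3) + (0)(-2), (1)(3) + (1)(-2)]ᵀ
= [3, 1]ᵀ
Result: (3, 1)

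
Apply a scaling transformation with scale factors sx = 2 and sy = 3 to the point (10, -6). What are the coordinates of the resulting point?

Scaling matrix:
[[2, 0], [0, 3]]
Result: (10 × 2, -6 × 3) = (20, -18)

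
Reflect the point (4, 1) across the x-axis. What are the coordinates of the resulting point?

Reflection across x-axis: (4, 1) → (4, -1)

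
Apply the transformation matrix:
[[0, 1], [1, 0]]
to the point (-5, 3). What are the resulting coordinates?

Matrix multiplication:
[[0, 1], [1, 0]] × [-5, 3]ᵀ
= [(0)(-5) + (1)(3), (1)(-5) + (0)(3)]ᵀ
= [3, -5]ᵀ
Result: (3, -5)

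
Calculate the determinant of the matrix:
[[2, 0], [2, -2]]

For a 2×2 matrix [[a, b], [c, d]], det = ad - bc
det = (2)(-2) - (0)(2) = -4 - 0 = -4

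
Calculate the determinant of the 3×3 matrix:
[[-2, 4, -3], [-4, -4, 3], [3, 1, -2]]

Expansion along first row:
det = -2·det([[-4,3],[1,-2]]) - 4·det([[-4,3],[3,-2]]) + -3·det([[-4,-4],[3,1]])
    = -2·(-4·-2 - 3·1) - 4·(-4·-2 - 3·3) + -3·(-4·1 - -4·3)
    = -2·5 - 4·-1 + -3·8
    = -10 + 4 + -24 = -30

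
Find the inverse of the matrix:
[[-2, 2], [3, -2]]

For [[a,b],[c,d]], inverse = (1/det)·[[d,-b],[-c,a]]
det = (-2)(-2) - (2)(3) = 4 - 6 = -2
Inverse = (1/-2)·[[-2, -2], [-3, -2]]
= [[1, 1], [3/2, 1]]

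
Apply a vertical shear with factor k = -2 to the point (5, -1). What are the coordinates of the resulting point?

Shear matrix for vertical shear with factor k = -2:
[[1, 0], [-2, 1]]
Result: (5, -1) → (5, -11)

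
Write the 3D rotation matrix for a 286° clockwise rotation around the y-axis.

Rotation matrix for clockwise 286° around y-axis:
A clockwise rotation by 286° is a counterclockwise rotation by -286°.
cos(-286°) = 0.2756, sin(-286°) = 0.9613
Result: [[0.2756, 0, 0.9613], [0, 1, 0], [-0.9613, 0, 0.2756]]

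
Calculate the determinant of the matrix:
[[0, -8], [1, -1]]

For a 2×2 matrix [[a, b], [c, d]], det = ad - bc
det = (0)(-1) - (-8)(1) = 0 - -8 = 8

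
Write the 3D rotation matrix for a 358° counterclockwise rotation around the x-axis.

Rotation matrix for counterclockwise 358° around x-axis:
cos(358°) = 0.9994, sin(358°) = -0.0349
Result: [[1, 0, 0], [0, 0.9994, 0.0349], [0, -0.0349, 0.9994]]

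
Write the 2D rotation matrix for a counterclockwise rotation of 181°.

Rotation matrix formula: [[cos θ, -sin θ], [sin θ, cos θ]]
For θ = 181°:
cos(181°) = -0.9998
sin(181°) = -0.0175
Result: [[-0.9998, 0.0175], [-0.0175, -0.9998]]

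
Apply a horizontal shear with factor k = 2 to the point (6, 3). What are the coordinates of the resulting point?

Shear matrix for horizontal shear with factor k = 2:
[[1, 2], [0, 1]]
Result: (6, 3) → (12, 3)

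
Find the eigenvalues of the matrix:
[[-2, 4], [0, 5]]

Characteristic equation: det(A - λI) = 0
λ² - (trace)λ + (det) = 0
trace = -2 + 5 = 3, det = (-2)(5) - (4)(0) = -10
λ² - (3)λ + (-10) = 0
λ = (3 ± √((3)² - 4·(-10))) / 2 = (3 ± √49) / 2
Solving: λ = -2, 5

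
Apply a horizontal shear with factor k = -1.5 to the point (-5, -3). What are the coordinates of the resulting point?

Shear matrix for horizontal shear with factor k = -1.5:
[[1, -1.50], [0, 1]]
Result: (-5, -3) → (-0.5, -3)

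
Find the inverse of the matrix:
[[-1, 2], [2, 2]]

For [[a,b],[c,d]], inverse = (1/det)·[[d,-b],[-c,a]]
det = (-1)(2) - (2)(2) = -2 - 4 = -6
Inverse = (1/-6)·[[2, -2], [-2, -1]]
= [[-1/3, 1/3], [1/3, 1/6]]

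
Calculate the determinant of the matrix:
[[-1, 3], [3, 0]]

For a 2×2 matrix [[a, b], [c, d]], det = ad - bc
det = (-1)(0) - (3)(3) = 0 - 9 = -9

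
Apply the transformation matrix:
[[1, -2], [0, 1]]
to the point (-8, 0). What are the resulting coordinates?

Matrix multiplication:
[[1, -2], [0, 1]] × [-8, 0]ᵀ
= [(1)(-8) + (-2)(0), (0)(-8) + (1)(0)]ᵀ
= [-8, 0]ᵀ
Result: (-8, 0)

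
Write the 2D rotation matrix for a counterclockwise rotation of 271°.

Rotation matrix formula: [[cos θ, -sin θ], [sin θ, cos θ]]
For θ = 271°:
cos(271°) = 0.0175
sin(271°) = -0.9998
Result: [[0.0175, 0.9998], [-0.9998, 0.0175]]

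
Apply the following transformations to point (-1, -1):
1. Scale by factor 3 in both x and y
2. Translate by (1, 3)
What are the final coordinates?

Step 1: Scale (-1, -1) by 3 → (-3, -3)
Step 2: Translate by (1, 3) → (-2, 0)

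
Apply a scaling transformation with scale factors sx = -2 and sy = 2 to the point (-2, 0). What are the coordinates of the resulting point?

Scaling matrix:
[[-2, 0], [0, 2]]
Result: (-2 × -2, 0 × 2) = (4, 0)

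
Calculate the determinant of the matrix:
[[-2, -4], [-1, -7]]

For a 2×2 matrix [[a, b], [c, d]], det = ad - bc
det = (-2)(-7) - (-4)(-1) = 14 - 4 = 10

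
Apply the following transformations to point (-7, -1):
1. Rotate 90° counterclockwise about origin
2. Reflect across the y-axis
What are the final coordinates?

Step 1: Rotate 90° → (1, -7)
Step 2: Reflect across y-axis → (-1, -7)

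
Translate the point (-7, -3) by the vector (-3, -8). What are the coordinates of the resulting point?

Translation by (-3, -8) (homogeneous matrix [[1, 0, -3], [0, 1, -8], [0, 0, 1]]):
x' = -7 + -3 = -10
y' = -3 + -8 = -11
Result: (-10, -11)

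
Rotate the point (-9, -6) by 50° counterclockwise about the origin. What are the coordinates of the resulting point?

Rotation matrix for 50°: [[cos 50°, -sin 50°], [sin 50°, cos 50°]] ≈ [[0.642788, -0.766044], [0.766044, 0.642788]]
[[0.642788, -0.766044], [0.766044, 0.642788]] × [-9, -6]ᵀ ≈ [-1.1888, -10.7511]ᵀ
Result: (-1.1888, -10.7511)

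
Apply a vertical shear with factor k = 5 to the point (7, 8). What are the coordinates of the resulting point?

Shear matrix for vertical shear with factor k = 5:
[[1, 0], [5, 1]]
Result: (7, 8) → (7, 43)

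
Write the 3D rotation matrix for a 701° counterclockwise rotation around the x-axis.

Rotation matrix for counterclockwise 701° around x-axis:
cos(701°) = 0.9455, sin(701°) = -0.3256
Result: [[1, 0, 0], [0, 0.9455, 0.3256], [0, -0.3256, 0.9455]]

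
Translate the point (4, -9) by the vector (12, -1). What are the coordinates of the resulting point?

Translation by (12, -1) (homogeneous matrix [[1, 0, 12], [0, 1, -1], [0, 0, 1]]):
x' = 4 + 12 = 16
y' = -9 + -1 = -10
Result: (16, -10)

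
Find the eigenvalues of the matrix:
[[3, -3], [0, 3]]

Characteristic equation: det(A - λI) = 0
λ² - (trace)λ + (det) = 0
trace = 3 + 3 = 6, det = (3)(3) - (-3)(0) = 9
λ² - (6)λ + (9) = 0
λ = (6 ± √((6)² - 4·(9))) / 2 = (6 ± √0) / 2
Solving: λ = 3, 3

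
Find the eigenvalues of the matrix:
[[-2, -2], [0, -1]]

Characteristic equation: det(A - λI) = 0
λ² - (trace)λ + (det) = 0
trace = -2 + -1 = -3, det = (-2)(-1) - (-2)(0) = 2
λ² - (-3)λ + (2) = 0
λ = (-3 ± √((-3)² - 4·(2))) / 2 = (-3 ± √1) / 2
Solving: λ = -2, -1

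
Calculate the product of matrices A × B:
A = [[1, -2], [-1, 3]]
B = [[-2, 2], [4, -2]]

Matrix multiplication:
C[0][0] = 1×-2 + -2×4 = -10
C[0][1] = 1×2 + -2×-2 = 6
C[1][0] = -1×-2 + 3×4 = 14
C[1][1] = -1×2 + 3×-2 = -8
Result: [[-10, 6], [14, -8]]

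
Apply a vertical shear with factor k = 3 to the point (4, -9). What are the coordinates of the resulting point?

Shear matrix for vertical shear with factor k = 3:
[[1, 0], [3, 1]]
Result: (4, -9) → (4, 3)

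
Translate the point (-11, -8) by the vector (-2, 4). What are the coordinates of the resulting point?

Translation by (-2, 4) (homogeneous matrix [[1, 0, -2], [0, 1, 4], [0, 0, 1]]):
x' = -11 + -2 = -13
y' = -8 + 4 = -4
Result: (-13, -4)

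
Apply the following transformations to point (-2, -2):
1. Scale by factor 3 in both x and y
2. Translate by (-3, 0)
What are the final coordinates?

Step 1: Scale (-2, -2) by 3 → (-6, -6)
Step 2: Translate by (-3, 0) → (-9, -6)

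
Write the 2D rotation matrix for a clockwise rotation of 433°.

Rotation matrix formula: [[cos θ, -sin θ], [sin θ, cos θ]]
A clockwise rotation by 433° is equivalent to a counterclockwise rotation by -433°.
For θ = -433°:
cos(-433°) = 0.2924
sin(-433°) = -0.9563
Result: [[0.2924, 0.9563], [-0.9563, 0.2924]]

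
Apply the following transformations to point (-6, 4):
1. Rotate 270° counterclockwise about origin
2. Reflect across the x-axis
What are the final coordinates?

Step 1: Rotate 270° → (4, 6)
Step 2: Reflect across x-axis → (4, -6)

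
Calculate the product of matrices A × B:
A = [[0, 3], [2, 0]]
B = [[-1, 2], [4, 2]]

Matrix multiplication:
C[0][0] = 0×-1 + 3×4 = 12
C[0][1] = 0×2 + 3×2 = 6
C[1][0] = 2×-1 + 0×4 = -2
C[1][1] = 2×2 + 0×2 = 4
Result: [[12, 6], [-2, 4]]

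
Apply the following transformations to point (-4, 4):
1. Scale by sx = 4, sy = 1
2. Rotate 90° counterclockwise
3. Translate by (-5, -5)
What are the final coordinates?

Step 1: Scale → (-16, 4)
Step 2: Rotate 90° → (-4, -16)
Step 3: Translate → (-9, -21)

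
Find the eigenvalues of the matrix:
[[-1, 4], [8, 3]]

Characteristic equation: det(A - λI) = 0
λ² - (trace)λ + (det) = 0
trace = -1 + 3 = 2, det = (-1)(3) - (4)(8) = -35
λ² - (2)λ + (-35) = 0
λ = (2 ± √((2)² - 4·(-35))) / 2 = (2 ± √144) / 2
Solving: λ = -5, 7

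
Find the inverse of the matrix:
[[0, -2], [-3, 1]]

For [[a,b],[c,d]], inverse = (1/det)·[[d,-b],[-c,a]]
det = (0)(1) - (-2)(-3) = 0 - 6 = -6
Inverse = (1/-6)·[[1, 2], [3, 0]]
= [[-1/6, -1/3], [-1/2, 0]]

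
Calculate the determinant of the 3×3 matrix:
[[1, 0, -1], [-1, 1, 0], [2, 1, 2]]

Expansion along first row:
det = 1·det([[1,0],[1,2]]) - 0·det([[-1,0],[2,2]]) + -1·det([[-1,1],[2,1]])
    = 1·(1·2 - 0·1) - 0·(-1·2 - 0·2) + -1·(-1·1 - 1·2)
    = 1·2 - 0·-2 + -1·-3
    = 2 + 0 + 3 = 5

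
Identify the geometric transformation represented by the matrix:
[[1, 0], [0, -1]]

This matrix represents: non-uniform scaling by sx = 1, sy = -1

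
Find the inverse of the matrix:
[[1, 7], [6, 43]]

For [[a,b],[c,d]], inverse = (1/det)·[[d,-b],[-c,a]]
det = (1)(43) - (7)(6) = 43 - 42 = 1
Inverse = [[43, -7], [-6, 1]]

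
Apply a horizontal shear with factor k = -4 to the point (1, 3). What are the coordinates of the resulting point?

Shear matrix for horizontal shear with factor k = -4:
[[1, -4], [0, 1]]
Result: (1, 3) → (-11, 3)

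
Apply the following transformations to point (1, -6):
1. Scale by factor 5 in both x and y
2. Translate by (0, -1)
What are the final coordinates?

Step 1: Scale (1, -6) by 5 → (5, -30)
Step 2: Translate by (0, -1) → (5, -31)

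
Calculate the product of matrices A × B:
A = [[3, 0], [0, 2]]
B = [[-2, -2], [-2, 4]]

Matrix multiplication:
C[0][0] = 3×-2 + 0×-2 = -6
C[0][1] = 3×-2 + 0×4 = -6
C[1][0] = 0×-2 + 2×-2 = -4
C[1][1] = 0×-2 + 2×4 = 8
Result: [[-6, -6], [-4, 8]]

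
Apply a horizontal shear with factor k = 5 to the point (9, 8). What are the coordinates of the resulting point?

Shear matrix for horizontal shear with factor k = 5:
[[1, 5], [0, 1]]
Result: (9, 8) → (49, 8)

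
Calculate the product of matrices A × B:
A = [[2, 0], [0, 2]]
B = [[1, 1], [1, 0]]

Matrix multiplication:
C[0][0] = 2×1 + 0×1 = 2
C[0][1] = 2×1 + 0×0 = 2
C[1][0] = 0×1 + 2×1 = 2
C[1][1] = 0×1 + 2×0 = 0
Result: [[2, 2], [2, 0]]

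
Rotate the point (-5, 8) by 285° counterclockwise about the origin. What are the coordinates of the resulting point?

Rotation matrix for 285°: [[cos 285°, -sin 285°], [sin 285°, cos 285°]] ≈ [[0.258819, 0.965926], [-0.965926, 0.258819]]
[[0.258819, 0.965926], [-0.965926, 0.258819]] × [-5, 8]ᵀ ≈ [6.4333, 6.9002]ᵀ
Result: (6.4333, 6.9002)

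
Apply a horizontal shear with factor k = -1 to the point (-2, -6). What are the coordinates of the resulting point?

Shear matrix for horizontal shear with factor k = -1:
[[1, -1], [0, 1]]
Result: (-2, -6) → (4, -6)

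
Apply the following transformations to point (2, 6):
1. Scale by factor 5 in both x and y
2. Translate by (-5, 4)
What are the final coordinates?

Step 1: Scale (2, 6) by 5 → (10, 30)
Step 2: Translate by (-5, 4) → (5, 34)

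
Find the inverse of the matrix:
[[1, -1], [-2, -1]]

For [[a,b],[c,d]], inverse = (1/det)·[[d,-b],[-c,a]]
det = (1)(-1) - (-1)(-2) = -1 - 2 = -3
Inverse = (1/-3)·[[-1, 1], [2, 1]]
= [[1/3, -1/3], [-2/3, -1/3]]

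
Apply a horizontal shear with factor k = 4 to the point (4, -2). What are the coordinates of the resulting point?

Shear matrix for horizontal shear with factor k = 4:
[[1, 4], [0, 1]]
Result: (4, -2) → (-4, -2)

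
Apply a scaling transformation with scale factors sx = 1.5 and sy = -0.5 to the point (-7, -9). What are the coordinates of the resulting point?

Scaling matrix:
[[1.50, 0], [0, -0.50]]
Result: (-7 × 1.5, -9 × -0.5) = (-10.5, 4.5)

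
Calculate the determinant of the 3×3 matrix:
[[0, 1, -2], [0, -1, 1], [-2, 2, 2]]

Expansion along first row:
det = 0·det([[-1,1],[2,2]]) - 1·det([[0,1],[-2,2]]) + -2·det([[0,-1],[-2,2]])
    = 0·(-1·2 - 1·2) - 1·(0·2 - 1·-2) + -2·(0·2 - -1·-2)
    = 0·-4 - 1·2 + -2·-2
    = 0 + -2 + 4 = 2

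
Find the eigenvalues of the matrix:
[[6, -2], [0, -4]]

Characteristic equation: det(A - λI) = 0
λ² - (trace)λ + (det) = 0
trace = 6 + -4 = 2, det = (6)(-4) - (-2)(0) = -24
λ² - (2)λ + (-24) = 0
λ = (2 ± √((2)² - 4·(-24))) / 2 = (2 ± √100) / 2
Solving: λ = -4, 6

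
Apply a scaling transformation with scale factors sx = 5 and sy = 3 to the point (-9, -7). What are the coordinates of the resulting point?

Scaling matrix:
[[5, 0], [0, 3]]
Result: (-9 × 5, -7 × 3) = (-45, -21)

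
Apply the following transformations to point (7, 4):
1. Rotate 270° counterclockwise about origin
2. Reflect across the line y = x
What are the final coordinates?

Step 1: Rotate 270° → (4, -7)
Step 2: Reflect across line y = x → (-7, 4)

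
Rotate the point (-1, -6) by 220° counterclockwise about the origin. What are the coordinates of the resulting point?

Rotation matrix for 220°: [[cos 220°, -sin 220°], [sin 220°, cos 220°]] ≈ [[-0.766044, 0.642788], [-0.642788, -0.766044]]
[[-0.766044, 0.642788], [-0.642788, -0.766044]] × [-1, -6]ᵀ ≈ [-3.0907, 5.2391]ᵀ
Result: (-3.0907, 5.2391)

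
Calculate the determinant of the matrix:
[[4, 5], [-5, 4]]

For a 2×2 matrix [[a, b], [c, d]], det = ad - bc
det = (4)(4) - (5)(-5) = 16 - -25 = 41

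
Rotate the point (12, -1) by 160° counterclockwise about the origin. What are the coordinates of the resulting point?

Rotation matrix for 160°: [[cos 160°, -sin 160°], [sin 160°, cos 160°]] ≈ [[-0.939693, -0.342020], [0.342020, -0.939693]]
[[-0.939693, -0.342020], [0.342020, -0.939693]] × [12, -1]ᵀ ≈ [-10.9343, 5.0439]ᵀ
Result: (-10.9343, 5.0439)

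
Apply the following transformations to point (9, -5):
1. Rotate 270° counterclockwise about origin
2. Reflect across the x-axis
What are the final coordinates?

Step 1: Rotate 270° → (-5, -9)
Step 2: Reflect across x-axis → (-5, 9)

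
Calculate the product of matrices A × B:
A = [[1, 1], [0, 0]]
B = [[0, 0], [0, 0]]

Matrix multiplication:
C[0][0] = 1×0 + 1×0 = 0
C[0][1] = 1×0 + 1×0 = 0
C[1][0] = 0×0 + 0×0 = 0
C[1][1] = 0×0 + 0×0 = 0
Result: [[0, 0], [0, 0]]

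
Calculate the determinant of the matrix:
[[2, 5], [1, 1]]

For a 2×2 matrix [[a, b], [c, d]], det = ad - bc
det = (2)(1) - (5)(1) = 2 - 5 = -3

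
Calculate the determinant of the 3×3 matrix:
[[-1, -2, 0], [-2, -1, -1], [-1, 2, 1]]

Expansion along first row:
det = -1·det([[-1,-1],[2,1]]) - -2·det([[-2,-1],[-1,1]]) + 0·det([[-2,-1],[-1,2]])
    = -1·(-1·1 - -1·2) - -2·(-2·1 - -1·-1) + 0·(-2·2 - -1·-1)
    = -1·1 - -2·-3 + 0·-5
    = -1 + -6 + 0 = -7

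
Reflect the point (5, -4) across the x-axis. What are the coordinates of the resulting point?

Reflection across x-axis: (5, -4) → (5, 4)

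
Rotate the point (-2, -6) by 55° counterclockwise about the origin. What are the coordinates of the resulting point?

Rotation matrix for 55°: [[cos 55°, -sin 55°], [sin 55°, cos 55°]] ≈ [[0.573576, -0.819152], [0.819152, 0.573576]]
[[0.573576, -0.819152], [0.819152, 0.573576]] × [-2, -6]ᵀ ≈ [3.7678, -5.0798]ᵀ
Result: (3.7678, -5.0798)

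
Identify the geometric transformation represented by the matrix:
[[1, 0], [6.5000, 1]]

This matrix represents: vertical shear with factor 6.5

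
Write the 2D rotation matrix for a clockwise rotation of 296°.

Rotation matrix formula: [[cos θ, -sin θ], [sin θ, cos θ]]
A clockwise rotation by 296° is equivalent to a counterclockwise rotation by -296°.
For θ = -296°:
cos(-296°) = 0.4384
sin(-296°) = 0.8988
Result: [[0.4384, -0.8988], [0.8988, 0.4384]]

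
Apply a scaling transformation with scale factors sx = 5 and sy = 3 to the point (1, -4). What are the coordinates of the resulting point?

Scaling matrix:
[[5, 0], [0, 3]]
Result: (1 × 5, -4 × 3) = (5, -12)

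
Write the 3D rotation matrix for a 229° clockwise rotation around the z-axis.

Rotation matrix for clockwise 229° around z-axis:
A clockwise rotation by 229° is a counterclockwise rotation by -229°.
cos(-229°) = -0.6561, sin(-229°) = 0.7547
Result: [[-0.6561, -0.7547, 0], [0.7547, -0.6561, 0], [0, 0, 1]]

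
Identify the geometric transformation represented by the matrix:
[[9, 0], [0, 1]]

This matrix represents: non-uniform scaling by sx = 9, sy = 1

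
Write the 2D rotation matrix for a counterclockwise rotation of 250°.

Rotation matrix formula: [[cos θ, -sin θ], [sin θ, cos θ]]
For θ = 250°:
cos(250°) = -0.3420
sin(250°) = -0.9397
Result: [[-0.3420, 0.9397], [-0.9397, -0.3420]]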